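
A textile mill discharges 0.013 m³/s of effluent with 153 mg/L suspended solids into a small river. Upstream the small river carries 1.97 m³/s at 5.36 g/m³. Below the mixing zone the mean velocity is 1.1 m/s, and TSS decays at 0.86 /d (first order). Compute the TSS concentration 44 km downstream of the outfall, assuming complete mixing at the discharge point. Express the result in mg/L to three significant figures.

4.25 mg/L

After complete mixing, C₀ = (0.013·153 + 1.97·5.36) / 1.983 = 6.328 mg/L.
Travel time t = 4.4e+04 m / 1.1 m/s = 4e+04 s = 0.463 d.
C = 6.328·exp(−0.86·0.463) = 6.328·0.6716 = 4.25 mg/L.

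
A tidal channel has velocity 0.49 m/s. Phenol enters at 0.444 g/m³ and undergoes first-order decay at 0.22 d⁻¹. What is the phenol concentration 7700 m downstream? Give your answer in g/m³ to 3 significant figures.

0.427 g/m³

Travel time t = 7700 m / 0.49 m/s = 7700/0.49 = 1.571e+04 s = 0.1819 d.
First-order decay: C = 0.444·exp(−0.22·0.1819) = 0.444·0.9608 = 0.4266 g/m³.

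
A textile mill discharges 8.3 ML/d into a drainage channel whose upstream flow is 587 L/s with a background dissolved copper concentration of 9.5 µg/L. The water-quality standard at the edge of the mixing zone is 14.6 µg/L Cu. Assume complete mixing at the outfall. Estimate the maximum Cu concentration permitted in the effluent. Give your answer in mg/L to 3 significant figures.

0.0458 mg/L

8.3 ML/d = 0.09606 m³/s.
587 L/s = 0.587 m³/s.
9.5 µg/L = 0.0095 mg/L.
14.6 µg/L = 0.0146 mg/L.
Mass balance: 0.0146·0.6831 = 0.09606·Cₑ + 0.587·0.0095.
Cₑ = (0.009973 − 0.005576) / 0.09606 = 0.04576 mg/L.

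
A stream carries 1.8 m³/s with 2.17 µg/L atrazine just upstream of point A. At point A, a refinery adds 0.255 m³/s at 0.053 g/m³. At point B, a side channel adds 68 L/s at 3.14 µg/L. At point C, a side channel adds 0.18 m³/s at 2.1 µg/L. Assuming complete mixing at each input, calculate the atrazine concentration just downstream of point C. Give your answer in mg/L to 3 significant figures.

2.17 µg/L = 0.00217 mg/L.
After input A: C = (1.8·0.00217 + 0.255·0.053) / 2.055 = 0.008477 mg/L.
68 L/s = 0.068 m³/s.
3.14 µg/L = 0.00314 mg/L.
After input B: C = (2.055·0.008477 + 0.068·0.00314) / 2.123 = 0.008306 mg/L.
2.1 µg/L = 0.0021 mg/L.
After input C: C = (2.123·0.008306 + 0.18·0.0021) / 2.303 = 0.007821 mg/L.

0.00782 mg/L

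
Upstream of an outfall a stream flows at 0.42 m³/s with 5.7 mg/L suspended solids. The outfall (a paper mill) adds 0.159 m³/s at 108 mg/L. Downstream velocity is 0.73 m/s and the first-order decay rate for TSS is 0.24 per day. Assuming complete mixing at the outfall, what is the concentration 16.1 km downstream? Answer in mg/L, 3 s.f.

31.8 mg/L

After complete mixing, C₀ = (0.159·108 + 0.42·5.7) / 0.579 = 33.79 mg/L.
Travel time t = 1.61e+04 m / 0.73 m/s = 2.205e+04 s = 0.2553 d.
C = 33.79·exp(−0.24·0.2553) = 33.79·0.9406 = 31.78 mg/L.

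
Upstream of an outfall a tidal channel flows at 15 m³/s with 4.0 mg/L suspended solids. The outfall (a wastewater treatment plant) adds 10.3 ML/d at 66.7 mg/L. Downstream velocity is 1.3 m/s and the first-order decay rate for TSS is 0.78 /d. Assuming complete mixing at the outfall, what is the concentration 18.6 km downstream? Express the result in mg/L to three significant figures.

3.95 mg/L

10.3 ML/d = 0.1192 m³/s.
After complete mixing, C₀ = (0.1192·66.7 + 15·4) / 15.12 = 4.494 mg/L.
Travel time t = 1.86e+04 m / 1.3 m/s = 1.431e+04 s = 0.1656 d.
C = 4.494·exp(−0.78·0.1656) = 4.494·0.8788 = 3.95 mg/L.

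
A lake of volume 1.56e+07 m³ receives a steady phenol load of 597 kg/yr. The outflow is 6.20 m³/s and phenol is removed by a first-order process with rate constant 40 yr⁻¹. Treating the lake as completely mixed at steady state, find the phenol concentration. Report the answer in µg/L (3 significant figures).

0.728 µg/L

Outflow Q = 6.20 m³/s × 3.156e+07 s/yr = 1.957e+08 m³/yr.
Steady-state CSTR mass balance: W = Q·C + k·V·C, so C = W/(Q + kV).
Q + kV = 1.957e+08 + 40·1.56e+07 = 8.197e+08 m³/yr.
C = 597/8.197e+08 = 7.284e-07 kg/m³ = 0.0007284 mg/L = 0.7284 µg/L.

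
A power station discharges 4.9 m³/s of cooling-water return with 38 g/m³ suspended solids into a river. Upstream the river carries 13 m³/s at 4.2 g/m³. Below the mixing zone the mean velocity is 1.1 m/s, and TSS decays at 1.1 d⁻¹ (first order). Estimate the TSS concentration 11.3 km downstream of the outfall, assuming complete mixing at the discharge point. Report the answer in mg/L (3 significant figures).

11.8 mg/L

After complete mixing, C₀ = (4.9·38 + 13·4.2) / 17.9 = 13.45 mg/L.
Travel time t = 1.13e+04 m / 1.1 m/s = 1.027e+04 s = 0.1189 d.
C = 13.45·exp(−1.1·0.1189) = 13.45·0.8774 = 11.8 mg/L.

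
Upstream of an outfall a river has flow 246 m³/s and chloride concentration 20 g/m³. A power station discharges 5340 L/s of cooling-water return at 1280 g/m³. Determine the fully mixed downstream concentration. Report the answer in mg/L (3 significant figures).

5340 L/s = 5.34 m³/s.
Conservation of mass across the mixing zone: C = (5.34·1280 + 246·20) / (5.34 + 246) = 1.176e+04/251.3 = 46.77 mg/L.

46.8 mg/L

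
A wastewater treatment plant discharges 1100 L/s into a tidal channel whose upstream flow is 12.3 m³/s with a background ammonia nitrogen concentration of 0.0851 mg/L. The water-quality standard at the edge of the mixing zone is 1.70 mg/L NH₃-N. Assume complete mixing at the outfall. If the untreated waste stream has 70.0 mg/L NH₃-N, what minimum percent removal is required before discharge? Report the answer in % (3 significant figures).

71.8 %

1100 L/s = 1.1 m³/s.
Mass balance: 1.7·13.4 = 1.1·Cₑ + 12.3·0.0851.
Cₑ = (22.78 − 1.047) / 1.1 = 19.76 mg/L.
Required removal = 1 − 19.76/70.0 = 71.77 %.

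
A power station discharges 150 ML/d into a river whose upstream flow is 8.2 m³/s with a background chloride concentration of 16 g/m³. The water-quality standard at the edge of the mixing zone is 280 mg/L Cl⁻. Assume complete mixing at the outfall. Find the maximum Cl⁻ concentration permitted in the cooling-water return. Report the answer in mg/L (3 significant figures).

1530 mg/L

150 ML/d = 1.736 m³/s.
Mass balance: 280·9.936 = 1.736·Cₑ + 8.2·16.
Cₑ = (2782 − 131.2) / 1.736 = 1527 mg/L.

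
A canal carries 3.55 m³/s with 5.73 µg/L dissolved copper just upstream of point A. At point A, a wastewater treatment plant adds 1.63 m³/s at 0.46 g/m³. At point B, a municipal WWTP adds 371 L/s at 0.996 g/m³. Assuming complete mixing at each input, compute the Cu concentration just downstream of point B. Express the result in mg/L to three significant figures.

5.73 µg/L = 0.00573 mg/L.
After input A: C = (3.55·0.00573 + 1.63·0.46) / 5.18 = 0.1487 mg/L.
371 L/s = 0.371 m³/s.
After input B: C = (5.18·0.1487 + 0.371·0.996) / 5.551 = 0.2053 mg/L.

0.205 mg/L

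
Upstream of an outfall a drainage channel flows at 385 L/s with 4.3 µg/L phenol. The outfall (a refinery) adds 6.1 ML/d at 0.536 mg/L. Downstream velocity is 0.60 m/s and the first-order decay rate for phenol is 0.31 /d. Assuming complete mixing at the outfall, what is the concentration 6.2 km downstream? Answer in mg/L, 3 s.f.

0.0835 mg/L

6.1 ML/d = 0.0706 m³/s.
385 L/s = 0.385 m³/s.
4.3 µg/L = 0.0043 mg/L.
After complete mixing, C₀ = (0.0706·0.536 + 0.385·0.0043) / 0.4556 = 0.08669 mg/L.
Travel time t = 6200 m / 0.60 m/s = 1.033e+04 s = 0.1196 d.
C = 0.08669·exp(−0.31·0.1196) = 0.08669·0.9636 = 0.08354 mg/L.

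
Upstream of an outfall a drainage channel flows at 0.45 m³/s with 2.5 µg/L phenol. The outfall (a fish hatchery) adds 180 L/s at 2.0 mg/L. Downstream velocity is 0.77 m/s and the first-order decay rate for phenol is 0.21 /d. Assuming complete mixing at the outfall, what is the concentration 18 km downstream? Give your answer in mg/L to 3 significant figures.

180 L/s = 0.18 m³/s.
2.5 µg/L = 0.0025 mg/L.
After complete mixing, C₀ = (0.18·2 + 0.45·0.0025) / 0.63 = 0.5732 mg/L.
Travel time t = 1.8e+04 m / 0.77 m/s = 2.338e+04 s = 0.2706 d.
C = 0.5732·exp(−0.21·0.2706) = 0.5732·0.9448 = 0.5416 mg/L.

0.542 mg/L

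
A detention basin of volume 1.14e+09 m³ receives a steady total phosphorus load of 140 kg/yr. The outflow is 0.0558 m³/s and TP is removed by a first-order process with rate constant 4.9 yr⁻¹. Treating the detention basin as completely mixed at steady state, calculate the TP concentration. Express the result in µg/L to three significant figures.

0.0251 µg/L

Outflow Q = 0.0558 m³/s × 3.156e+07 s/yr = 1.761e+06 m³/yr.
Steady-state CSTR mass balance: W = Q·C + k·V·C, so C = W/(Q + kV).
Q + kV = 1.761e+06 + 4.9·1.14e+09 = 5.588e+09 m³/yr.
C = 140/5.588e+09 = 2.505e-08 kg/m³ = 2.505e-05 mg/L = 0.02505 µg/L.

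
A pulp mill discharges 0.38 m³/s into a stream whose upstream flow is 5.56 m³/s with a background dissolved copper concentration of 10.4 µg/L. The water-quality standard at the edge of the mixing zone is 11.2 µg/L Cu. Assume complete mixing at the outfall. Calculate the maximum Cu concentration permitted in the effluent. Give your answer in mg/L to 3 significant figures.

10.4 µg/L = 0.0104 mg/L.
11.2 µg/L = 0.0112 mg/L.
Mass balance: 0.0112·5.94 = 0.38·Cₑ + 5.56·0.0104.
Cₑ = (0.06653 − 0.05782) / 0.38 = 0.02291 mg/L.

0.0229 mg/L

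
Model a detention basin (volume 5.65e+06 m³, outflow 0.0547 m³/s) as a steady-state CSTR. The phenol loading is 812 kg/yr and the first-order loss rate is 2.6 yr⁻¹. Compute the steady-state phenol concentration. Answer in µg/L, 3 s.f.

49.5 µg/L

Outflow Q = 0.0547 m³/s × 3.156e+07 s/yr = 1.726e+06 m³/yr.
Steady-state CSTR mass balance: W = Q·C + k·V·C, so C = W/(Q + kV).
Q + kV = 1.726e+06 + 2.6·5.65e+06 = 1.642e+07 m³/yr.
C = 812/1.642e+07 = 4.946e-05 kg/m³ = 0.04946 mg/L = 49.46 µg/L.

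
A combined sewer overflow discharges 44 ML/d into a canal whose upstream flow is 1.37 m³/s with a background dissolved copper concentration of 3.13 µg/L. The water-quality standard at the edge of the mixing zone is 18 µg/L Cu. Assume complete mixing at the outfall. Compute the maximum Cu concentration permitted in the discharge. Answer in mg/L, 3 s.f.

0.0580 mg/L

44 ML/d = 0.5093 m³/s.
3.13 µg/L = 0.00313 mg/L.
18 µg/L = 0.018 mg/L.
Mass balance: 0.018·1.879 = 0.5093·Cₑ + 1.37·0.00313.
Cₑ = (0.03383 − 0.004288) / 0.5093 = 0.058 mg/L.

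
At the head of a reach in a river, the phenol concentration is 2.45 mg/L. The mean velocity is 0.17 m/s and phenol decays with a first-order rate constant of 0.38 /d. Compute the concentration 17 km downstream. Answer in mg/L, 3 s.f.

1.58 mg/L

Travel time t = 17 km / 0.17 m/s = 1.7e+04/0.17 = 1e+05 s = 1.157 d.
First-order decay: C = 2.45·exp(−0.38·1.157) = 2.45·0.6442 = 1.578 mg/L.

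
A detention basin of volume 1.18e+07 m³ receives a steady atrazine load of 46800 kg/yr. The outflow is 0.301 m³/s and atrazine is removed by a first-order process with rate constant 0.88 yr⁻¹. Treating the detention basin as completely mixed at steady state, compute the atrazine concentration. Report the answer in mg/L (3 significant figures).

2.35 mg/L

Outflow Q = 0.301 m³/s × 3.156e+07 s/yr = 9.499e+06 m³/yr.
Steady-state CSTR mass balance: W = Q·C + k·V·C, so C = W/(Q + kV).
Q + kV = 9.499e+06 + 0.88·1.18e+07 = 1.988e+07 m³/yr.
C = 46800/1.988e+07 = 0.002354 kg/m³ = 2.354 mg/L.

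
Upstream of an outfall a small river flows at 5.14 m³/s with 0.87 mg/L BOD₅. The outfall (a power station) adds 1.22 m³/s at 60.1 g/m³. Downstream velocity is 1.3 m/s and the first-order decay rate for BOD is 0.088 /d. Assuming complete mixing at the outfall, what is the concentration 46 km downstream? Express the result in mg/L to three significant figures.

After complete mixing, C₀ = (1.22·60.1 + 5.14·0.87) / 6.36 = 12.23 mg/L.
Travel time t = 4.6e+04 m / 1.3 m/s = 3.538e+04 s = 0.4095 d.
C = 12.23·exp(−0.088·0.4095) = 12.23·0.9646 = 11.8 mg/L.

11.8 mg/L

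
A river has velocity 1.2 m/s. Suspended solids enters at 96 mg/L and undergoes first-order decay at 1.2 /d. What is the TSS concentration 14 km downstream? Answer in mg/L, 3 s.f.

Travel time t = 14 km / 1.2 m/s = 1.4e+04/1.2 = 1.167e+04 s = 0.135 d.
First-order decay: C = 96·exp(−1.2·0.135) = 96·0.8504 = 81.64 mg/L.

81.6 mg/L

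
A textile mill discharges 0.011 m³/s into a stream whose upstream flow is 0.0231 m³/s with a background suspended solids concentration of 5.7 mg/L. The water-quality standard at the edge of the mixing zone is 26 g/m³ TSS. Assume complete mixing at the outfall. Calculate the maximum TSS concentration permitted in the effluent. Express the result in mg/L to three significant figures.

Mass balance: 26·0.0341 = 0.011·Cₑ + 0.0231·5.7.
Cₑ = (0.8866 − 0.1317) / 0.011 = 68.63 mg/L.

68.6 mg/L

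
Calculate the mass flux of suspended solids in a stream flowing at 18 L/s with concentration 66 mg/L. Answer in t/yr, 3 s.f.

18 L/s = 0.018 m³/s.
Mass flux = Q·C = 0.018 m³/s × 66 g/m³ = 1.188 g/s.
= 1.188 g/s × 31.56 = 37.49 t/yr.

37.5 t/yr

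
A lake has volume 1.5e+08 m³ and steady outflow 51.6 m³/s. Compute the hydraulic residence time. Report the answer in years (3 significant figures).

Q = 51.6 m³/s × 3.156e+07 s/yr = 1.628e+09 m³/yr.
Hydraulic residence time τ = V/Q = 1.5e+08/1.628e+09 = 0.09212 yr.

0.0921 yr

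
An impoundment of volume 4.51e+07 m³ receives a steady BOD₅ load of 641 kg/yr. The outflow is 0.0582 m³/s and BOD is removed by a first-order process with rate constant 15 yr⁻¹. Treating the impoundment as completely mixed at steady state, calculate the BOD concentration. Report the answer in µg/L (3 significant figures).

0.945 µg/L

Outflow Q = 0.0582 m³/s × 3.156e+07 s/yr = 1.837e+06 m³/yr.
Steady-state CSTR mass balance: W = Q·C + k·V·C, so C = W/(Q + kV).
Q + kV = 1.837e+06 + 15·4.51e+07 = 6.783e+08 m³/yr.
C = 641/6.783e+08 = 9.45e-07 kg/m³ = 0.000945 mg/L = 0.945 µg/L.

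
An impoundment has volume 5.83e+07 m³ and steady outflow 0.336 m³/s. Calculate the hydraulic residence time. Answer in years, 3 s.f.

5.50 yr

Q = 0.336 m³/s × 3.156e+07 s/yr = 1.06e+07 m³/yr.
Hydraulic residence time τ = V/Q = 5.83e+07/1.06e+07 = 5.498 yr.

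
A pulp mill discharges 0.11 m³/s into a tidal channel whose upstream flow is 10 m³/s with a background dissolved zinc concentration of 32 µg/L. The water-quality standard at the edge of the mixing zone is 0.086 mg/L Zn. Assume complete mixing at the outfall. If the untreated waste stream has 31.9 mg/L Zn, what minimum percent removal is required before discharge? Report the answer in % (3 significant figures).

84.3 %

32 µg/L = 0.032 mg/L.
Mass balance: 0.086·10.11 = 0.11·Cₑ + 10·0.032.
Cₑ = (0.8695 − 0.32) / 0.11 = 4.995 mg/L.
Required removal = 1 − 4.995/31.9 = 84.34 %.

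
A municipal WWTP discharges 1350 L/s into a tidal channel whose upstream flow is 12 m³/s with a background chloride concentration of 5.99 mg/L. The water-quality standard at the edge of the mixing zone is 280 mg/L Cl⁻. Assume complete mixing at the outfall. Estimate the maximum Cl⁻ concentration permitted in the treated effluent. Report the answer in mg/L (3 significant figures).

2720 mg/L

1350 L/s = 1.35 m³/s.
Mass balance: 280·13.35 = 1.35·Cₑ + 12·5.99.
Cₑ = (3738 − 71.88) / 1.35 = 2716 mg/L.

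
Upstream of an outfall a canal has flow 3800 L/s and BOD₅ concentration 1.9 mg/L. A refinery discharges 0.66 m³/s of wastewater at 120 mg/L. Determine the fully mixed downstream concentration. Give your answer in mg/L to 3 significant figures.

19.4 mg/L

3800 L/s = 3.8 m³/s.
Flow-weighted mixing gives C = (0.66·120 + 3.8·1.9) / (0.66 + 3.8) = 86.42/4.46 = 19.38 mg/L.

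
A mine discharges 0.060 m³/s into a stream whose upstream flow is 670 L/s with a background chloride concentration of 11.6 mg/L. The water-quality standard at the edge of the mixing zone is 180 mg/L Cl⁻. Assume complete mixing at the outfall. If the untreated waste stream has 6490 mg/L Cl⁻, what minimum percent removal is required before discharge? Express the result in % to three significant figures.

68.3 %

670 L/s = 0.67 m³/s.
Mass balance: 180·0.73 = 0.06·Cₑ + 0.67·11.6.
Cₑ = (131.4 − 7.772) / 0.06 = 2060 mg/L.
Required removal = 1 − 2060/6490 = 68.25 %.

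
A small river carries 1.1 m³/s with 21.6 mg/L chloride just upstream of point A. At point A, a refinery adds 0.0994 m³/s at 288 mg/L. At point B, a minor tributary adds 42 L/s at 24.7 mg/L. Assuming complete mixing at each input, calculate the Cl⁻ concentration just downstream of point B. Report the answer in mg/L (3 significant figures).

After input A: C = (1.1·21.6 + 0.0994·288) / 1.199 = 43.68 mg/L.
42 L/s = 0.042 m³/s.
After input B: C = (1.199·43.68 + 0.042·24.7) / 1.241 = 43.04 mg/L.

43.0 mg/L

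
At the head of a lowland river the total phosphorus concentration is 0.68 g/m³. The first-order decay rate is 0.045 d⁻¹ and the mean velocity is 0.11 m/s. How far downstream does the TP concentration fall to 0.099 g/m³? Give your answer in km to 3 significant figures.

From C = C₀·e^(−kt), t = ln(C₀/C)/k = ln(0.68/0.099)/0.045 = 1.927/0.045 = 42.82 d.
Distance = v·t = 0.11 m/s × 3.7e+06 s = 4.07e+05 m = 407 km.

407 km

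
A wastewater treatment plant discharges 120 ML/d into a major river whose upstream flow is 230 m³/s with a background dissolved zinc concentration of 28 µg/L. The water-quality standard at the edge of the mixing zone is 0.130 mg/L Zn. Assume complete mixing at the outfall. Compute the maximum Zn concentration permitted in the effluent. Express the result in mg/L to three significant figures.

17.0 mg/L

120 ML/d = 1.389 m³/s.
28 µg/L = 0.028 mg/L.
Mass balance: 0.13·231.4 = 1.389·Cₑ + 230·0.028.
Cₑ = (30.08 − 6.44) / 1.389 = 17.02 mg/L.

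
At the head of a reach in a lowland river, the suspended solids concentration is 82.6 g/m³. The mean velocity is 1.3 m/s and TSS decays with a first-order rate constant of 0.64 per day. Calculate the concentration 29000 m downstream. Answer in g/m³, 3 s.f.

70.0 g/m³

Travel time t = 29000 m / 1.3 m/s = 2.9e+04/1.3 = 2.231e+04 s = 0.2582 d.
First-order decay: C = 82.6·exp(−0.64·0.2582) = 82.6·0.8477 = 70.02 g/m³.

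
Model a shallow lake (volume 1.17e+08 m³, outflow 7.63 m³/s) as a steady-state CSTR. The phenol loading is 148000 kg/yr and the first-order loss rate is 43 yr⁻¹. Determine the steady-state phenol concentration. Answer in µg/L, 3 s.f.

Outflow Q = 7.63 m³/s × 3.156e+07 s/yr = 2.408e+08 m³/yr.
Steady-state CSTR mass balance: W = Q·C + k·V·C, so C = W/(Q + kV).
Q + kV = 2.408e+08 + 43·1.17e+08 = 5.272e+09 m³/yr.
C = 148000/5.272e+09 = 2.807e-05 kg/m³ = 0.02807 mg/L = 28.07 µg/L.

28.1 µg/L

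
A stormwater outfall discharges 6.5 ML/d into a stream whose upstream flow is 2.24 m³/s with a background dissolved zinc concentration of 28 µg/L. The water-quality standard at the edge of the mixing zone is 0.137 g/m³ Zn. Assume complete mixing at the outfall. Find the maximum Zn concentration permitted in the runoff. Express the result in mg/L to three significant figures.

3.38 mg/L

6.5 ML/d = 0.07523 m³/s.
28 µg/L = 0.028 mg/L.
Mass balance: 0.137·2.315 = 0.07523·Cₑ + 2.24·0.028.
Cₑ = (0.3172 − 0.06272) / 0.07523 = 3.382 mg/L.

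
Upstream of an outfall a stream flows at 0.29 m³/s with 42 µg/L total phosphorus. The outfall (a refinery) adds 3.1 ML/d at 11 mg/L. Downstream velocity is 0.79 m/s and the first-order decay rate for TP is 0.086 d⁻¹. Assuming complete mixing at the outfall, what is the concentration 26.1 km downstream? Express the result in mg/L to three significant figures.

3.1 ML/d = 0.03588 m³/s.
42 µg/L = 0.042 mg/L.
After complete mixing, C₀ = (0.03588·11 + 0.29·0.042) / 0.3259 = 1.248 mg/L.
Travel time t = 2.61e+04 m / 0.79 m/s = 3.304e+04 s = 0.3824 d.
C = 1.248·exp(−0.086·0.3824) = 1.248·0.9676 = 1.208 mg/L.

1.21 mg/L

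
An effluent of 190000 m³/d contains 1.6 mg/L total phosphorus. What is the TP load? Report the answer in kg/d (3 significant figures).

304 kg/d

190000 m³/d = 2.199 m³/s.
Mass flux = Q·C = 2.199 m³/s × 1.6 g/m³ = 3.519 g/s.
= 3.519 g/s × 86.4 = 304 kg/d.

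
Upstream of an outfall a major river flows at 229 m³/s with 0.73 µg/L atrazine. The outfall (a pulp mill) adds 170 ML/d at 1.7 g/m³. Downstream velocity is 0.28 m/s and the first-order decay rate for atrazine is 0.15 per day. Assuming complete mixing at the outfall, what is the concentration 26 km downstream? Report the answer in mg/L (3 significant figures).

0.0129 mg/L

170 ML/d = 1.968 m³/s.
0.73 µg/L = 0.00073 mg/L.
After complete mixing, C₀ = (1.968·1.7 + 229·0.00073) / 231 = 0.01521 mg/L.
Travel time t = 2.6e+04 m / 0.28 m/s = 9.286e+04 s = 1.075 d.
C = 0.01521·exp(−0.15·1.075) = 0.01521·0.8511 = 0.01294 mg/L.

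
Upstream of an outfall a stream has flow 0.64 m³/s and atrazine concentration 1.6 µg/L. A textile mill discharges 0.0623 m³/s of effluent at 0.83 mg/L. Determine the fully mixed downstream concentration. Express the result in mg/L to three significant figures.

1.6 µg/L = 0.0016 mg/L.
Conservation of mass across the mixing zone: C = (0.0623·0.83 + 0.64·0.0016) / (0.0623 + 0.64) = 0.05273/0.7023 = 0.07509 mg/L.

0.0751 mg/L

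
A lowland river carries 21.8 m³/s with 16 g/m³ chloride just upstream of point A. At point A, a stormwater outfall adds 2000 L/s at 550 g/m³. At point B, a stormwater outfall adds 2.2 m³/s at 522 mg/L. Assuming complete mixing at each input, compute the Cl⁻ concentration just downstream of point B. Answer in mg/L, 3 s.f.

99.9 mg/L

2000 L/s = 2 m³/s.
After input A: C = (21.8·16 + 2·550) / 23.8 = 60.87 mg/L.
After input B: C = (23.8·60.87 + 2.2·522) / 26 = 99.89 mg/L.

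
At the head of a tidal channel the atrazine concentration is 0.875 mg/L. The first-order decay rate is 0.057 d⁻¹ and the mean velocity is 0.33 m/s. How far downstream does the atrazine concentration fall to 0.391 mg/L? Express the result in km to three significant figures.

403 km

From C = C₀·e^(−kt), t = ln(C₀/C)/k = ln(0.875/0.391)/0.057 = 0.8055/0.057 = 14.13 d.
Distance = v·t = 0.33 m/s × 1.221e+06 s = 4.029e+05 m = 402.9 km.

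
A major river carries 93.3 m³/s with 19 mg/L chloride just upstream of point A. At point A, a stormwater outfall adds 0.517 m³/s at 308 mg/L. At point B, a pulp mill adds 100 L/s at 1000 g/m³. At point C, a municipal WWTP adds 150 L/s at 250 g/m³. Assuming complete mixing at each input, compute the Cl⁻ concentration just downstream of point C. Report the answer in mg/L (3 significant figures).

After input A: C = (93.3·19 + 0.517·308) / 93.82 = 20.59 mg/L.
100 L/s = 0.1 m³/s.
After input B: C = (93.82·20.59 + 0.1·1000) / 93.92 = 21.64 mg/L.
150 L/s = 0.15 m³/s.
After input C: C = (93.92·21.64 + 0.15·250) / 94.07 = 22 mg/L.

22.0 mg/L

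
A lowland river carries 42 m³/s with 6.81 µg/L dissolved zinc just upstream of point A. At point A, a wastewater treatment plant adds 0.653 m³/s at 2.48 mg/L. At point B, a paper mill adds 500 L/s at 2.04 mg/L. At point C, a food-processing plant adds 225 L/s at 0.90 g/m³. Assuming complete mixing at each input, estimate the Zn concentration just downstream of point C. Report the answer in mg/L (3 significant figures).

6.81 µg/L = 0.00681 mg/L.
After input A: C = (42·0.00681 + 0.653·2.48) / 42.65 = 0.04467 mg/L.
500 L/s = 0.5 m³/s.
After input B: C = (42.65·0.04467 + 0.5·2.04) / 43.15 = 0.06779 mg/L.
225 L/s = 0.225 m³/s.
After input C: C = (43.15·0.06779 + 0.225·0.9) / 43.38 = 0.07211 mg/L.

0.0721 mg/L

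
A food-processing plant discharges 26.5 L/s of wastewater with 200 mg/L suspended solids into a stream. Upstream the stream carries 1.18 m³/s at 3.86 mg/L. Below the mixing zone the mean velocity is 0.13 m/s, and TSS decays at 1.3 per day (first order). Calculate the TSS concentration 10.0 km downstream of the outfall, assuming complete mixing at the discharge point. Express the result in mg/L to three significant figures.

26.5 L/s = 0.0265 m³/s.
After complete mixing, C₀ = (0.0265·200 + 1.18·3.86) / 1.206 = 8.168 mg/L.
Travel time t = 1e+04 m / 0.13 m/s = 7.692e+04 s = 0.8903 d.
C = 8.168·exp(−1.3·0.8903) = 8.168·0.3143 = 2.567 mg/L.

2.57 mg/L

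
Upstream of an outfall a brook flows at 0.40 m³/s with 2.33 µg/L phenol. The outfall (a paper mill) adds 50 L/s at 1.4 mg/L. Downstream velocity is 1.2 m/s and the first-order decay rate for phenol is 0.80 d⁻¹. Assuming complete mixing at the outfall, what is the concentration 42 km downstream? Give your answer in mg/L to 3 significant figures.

50 L/s = 0.05 m³/s.
2.33 µg/L = 0.00233 mg/L.
After complete mixing, C₀ = (0.05·1.4 + 0.4·0.00233) / 0.45 = 0.1576 mg/L.
Travel time t = 4.2e+04 m / 1.2 m/s = 3.5e+04 s = 0.4051 d.
C = 0.1576·exp(−0.80·0.4051) = 0.1576·0.7232 = 0.114 mg/L.

0.114 mg/L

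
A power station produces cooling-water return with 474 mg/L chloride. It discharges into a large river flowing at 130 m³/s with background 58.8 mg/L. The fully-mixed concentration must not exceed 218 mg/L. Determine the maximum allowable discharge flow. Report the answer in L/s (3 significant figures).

Mass balance at complete mixing: C_std·(Q_w + Q_r) = Q_w·C_e + Q_r·C_b.
Rearranging, Q_w = Q_r·(C_std − C_b)/(C_e − C_std) = 130·(218 − 58.8) / (474 − 218) = 80.84 m³/s.
= 8.084e+04 L/s.

80800 L/s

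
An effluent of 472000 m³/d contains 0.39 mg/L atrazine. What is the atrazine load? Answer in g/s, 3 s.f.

472000 m³/d = 5.463 m³/s.
Mass flux = Q·C = 5.463 m³/s × 0.39 g/m³ = 2.131 g/s.

2.13 g/s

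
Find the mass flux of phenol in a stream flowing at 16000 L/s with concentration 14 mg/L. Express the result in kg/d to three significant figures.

16000 L/s = 16 m³/s.
Mass flux = Q·C = 16 m³/s × 14 g/m³ = 224 g/s.
= 224 g/s × 86.4 = 1.935e+04 kg/d.

19400 kg/d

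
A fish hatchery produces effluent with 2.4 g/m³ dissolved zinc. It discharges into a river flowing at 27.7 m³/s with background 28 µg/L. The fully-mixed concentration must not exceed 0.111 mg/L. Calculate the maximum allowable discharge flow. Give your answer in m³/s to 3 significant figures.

1.00 m³/s

28 µg/L = 0.028 mg/L.
Mass balance at complete mixing: C_std·(Q_w + Q_r) = Q_w·C_e + Q_r·C_b.
Rearranging, Q_w = Q_r·(C_std − C_b)/(C_e − C_std) = 27.7·(0.111 − 0.028) / (2.4 − 0.111) = 1.004 m³/s.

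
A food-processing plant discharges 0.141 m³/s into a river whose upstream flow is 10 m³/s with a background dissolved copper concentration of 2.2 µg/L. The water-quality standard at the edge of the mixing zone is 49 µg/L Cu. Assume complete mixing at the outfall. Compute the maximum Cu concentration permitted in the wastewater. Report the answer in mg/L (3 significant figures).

3.37 mg/L

2.2 µg/L = 0.0022 mg/L.
49 µg/L = 0.049 mg/L.
Mass balance: 0.049·10.14 = 0.141·Cₑ + 10·0.0022.
Cₑ = (0.4969 − 0.022) / 0.141 = 3.368 mg/L.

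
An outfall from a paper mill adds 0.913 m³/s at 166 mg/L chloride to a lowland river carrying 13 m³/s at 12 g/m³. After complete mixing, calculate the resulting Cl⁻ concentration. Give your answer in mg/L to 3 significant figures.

22.1 mg/L

By mass balance at complete mixing, C = (0.913·166 + 13·12) / (0.913 + 13) = 307.6/13.91 = 22.11 mg/L.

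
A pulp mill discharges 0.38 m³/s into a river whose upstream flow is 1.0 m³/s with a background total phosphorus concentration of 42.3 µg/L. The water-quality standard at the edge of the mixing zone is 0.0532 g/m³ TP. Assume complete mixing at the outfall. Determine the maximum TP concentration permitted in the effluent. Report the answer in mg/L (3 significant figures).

42.3 µg/L = 0.0423 mg/L.
Mass balance: 0.0532·1.38 = 0.38·Cₑ + 1·0.0423.
Cₑ = (0.07342 − 0.0423) / 0.38 = 0.08188 mg/L.

0.0819 mg/L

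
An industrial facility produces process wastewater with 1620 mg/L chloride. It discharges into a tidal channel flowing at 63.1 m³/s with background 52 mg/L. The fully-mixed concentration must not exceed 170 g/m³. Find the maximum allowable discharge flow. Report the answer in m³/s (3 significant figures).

Mass balance at complete mixing: C_std·(Q_w + Q_r) = Q_w·C_e + Q_r·C_b.
Rearranging, Q_w = Q_r·(C_std − C_b)/(C_e − C_std) = 63.1·(170 − 52) / (1620 − 170) = 5.135 m³/s.

5.14 m³/s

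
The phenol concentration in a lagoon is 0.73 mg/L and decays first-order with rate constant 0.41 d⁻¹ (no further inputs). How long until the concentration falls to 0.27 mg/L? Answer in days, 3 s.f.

2.43 d

t = ln(C₀/C)/k = ln(0.73/0.27)/0.41 = 0.9946/0.41 = 2.426 d.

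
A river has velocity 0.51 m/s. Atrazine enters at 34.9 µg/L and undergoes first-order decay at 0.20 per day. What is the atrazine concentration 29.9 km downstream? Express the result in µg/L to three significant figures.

30.5 µg/L

Travel time t = 29.9 km / 0.51 m/s = 2.99e+04/0.51 = 5.863e+04 s = 0.6786 d.
First-order decay: C = 34.9·exp(−0.20·0.6786) = 34.9·0.8731 = 30.47 µg/L.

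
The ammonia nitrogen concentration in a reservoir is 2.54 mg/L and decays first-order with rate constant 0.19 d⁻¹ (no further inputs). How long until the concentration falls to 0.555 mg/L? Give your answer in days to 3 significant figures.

8.01 d

t = ln(C₀/C)/k = ln(2.54/0.555)/0.19 = 1.521/0.19 = 8.005 d.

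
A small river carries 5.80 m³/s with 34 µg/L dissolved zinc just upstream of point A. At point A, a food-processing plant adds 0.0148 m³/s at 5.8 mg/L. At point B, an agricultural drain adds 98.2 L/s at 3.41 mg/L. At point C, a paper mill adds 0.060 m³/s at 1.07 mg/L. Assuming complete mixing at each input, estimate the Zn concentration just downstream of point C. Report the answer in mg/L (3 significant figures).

0.114 mg/L

34 µg/L = 0.034 mg/L.
After input A: C = (5.8·0.034 + 0.0148·5.8) / 5.815 = 0.04868 mg/L.
98.2 L/s = 0.0982 m³/s.
After input B: C = (5.815·0.04868 + 0.0982·3.41) / 5.913 = 0.1045 mg/L.
After input C: C = (5.913·0.1045 + 0.06·1.07) / 5.973 = 0.1142 mg/L.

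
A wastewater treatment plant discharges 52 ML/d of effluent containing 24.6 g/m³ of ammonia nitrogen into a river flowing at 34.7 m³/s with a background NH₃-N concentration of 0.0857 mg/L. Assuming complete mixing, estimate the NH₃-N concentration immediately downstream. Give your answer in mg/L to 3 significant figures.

52 ML/d = 0.6019 m³/s.
Flow-weighted mixing gives C = (0.6019·24.6 + 34.7·0.0857) / (0.6019 + 34.7) = 17.78/35.3 = 0.5036 mg/L.

0.504 mg/L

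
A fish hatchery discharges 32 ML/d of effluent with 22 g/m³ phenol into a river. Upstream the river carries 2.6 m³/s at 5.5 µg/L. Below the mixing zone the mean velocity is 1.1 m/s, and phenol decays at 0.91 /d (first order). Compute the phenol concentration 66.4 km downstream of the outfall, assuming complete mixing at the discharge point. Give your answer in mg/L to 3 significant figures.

1.46 mg/L

32 ML/d = 0.3704 m³/s.
5.5 µg/L = 0.0055 mg/L.
After complete mixing, C₀ = (0.3704·22 + 2.6·0.0055) / 2.97 = 2.748 mg/L.
Travel time t = 6.64e+04 m / 1.1 m/s = 6.036e+04 s = 0.6987 d.
C = 2.748·exp(−0.91·0.6987) = 2.748·0.5295 = 1.455 mg/L.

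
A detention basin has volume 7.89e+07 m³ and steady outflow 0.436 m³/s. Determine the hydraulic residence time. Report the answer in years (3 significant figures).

5.73 yr

Q = 0.436 m³/s × 3.156e+07 s/yr = 1.376e+07 m³/yr.
Hydraulic residence time τ = V/Q = 7.89e+07/1.376e+07 = 5.734 yr.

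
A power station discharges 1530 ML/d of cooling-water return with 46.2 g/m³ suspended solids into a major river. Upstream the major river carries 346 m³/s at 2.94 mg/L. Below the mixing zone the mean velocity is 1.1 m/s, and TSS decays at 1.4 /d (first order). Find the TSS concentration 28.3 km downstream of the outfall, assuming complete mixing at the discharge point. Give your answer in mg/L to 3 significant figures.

1530 ML/d = 17.71 m³/s.
After complete mixing, C₀ = (17.71·46.2 + 346·2.94) / 363.7 = 5.046 mg/L.
Travel time t = 2.83e+04 m / 1.1 m/s = 2.573e+04 s = 0.2978 d.
C = 5.046·exp(−1.4·0.2978) = 5.046·0.6591 = 3.326 mg/L.

3.33 mg/L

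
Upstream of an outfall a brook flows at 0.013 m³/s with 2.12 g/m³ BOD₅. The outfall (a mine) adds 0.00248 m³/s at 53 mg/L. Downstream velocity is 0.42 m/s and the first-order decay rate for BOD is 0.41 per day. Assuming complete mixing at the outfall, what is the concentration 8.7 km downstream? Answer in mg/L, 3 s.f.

After complete mixing, C₀ = (0.00248·53 + 0.013·2.12) / 0.01548 = 10.27 mg/L.
Travel time t = 8700 m / 0.42 m/s = 2.071e+04 s = 0.2397 d.
C = 10.27·exp(−0.41·0.2397) = 10.27·0.9064 = 9.31 mg/L.

9.31 mg/L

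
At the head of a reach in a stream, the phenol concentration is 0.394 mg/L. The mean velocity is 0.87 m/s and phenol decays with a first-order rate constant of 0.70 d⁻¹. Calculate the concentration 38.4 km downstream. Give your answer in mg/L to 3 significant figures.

Travel time t = 38.4 km / 0.87 m/s = 3.84e+04/0.87 = 4.414e+04 s = 0.5109 d.
First-order decay: C = 0.394·exp(−0.70·0.5109) = 0.394·0.6994 = 0.2755 mg/L.

0.276 mg/L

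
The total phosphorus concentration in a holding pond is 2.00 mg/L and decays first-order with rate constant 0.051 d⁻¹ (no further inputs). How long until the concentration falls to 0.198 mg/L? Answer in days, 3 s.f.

45.3 d

t = ln(C₀/C)/k = ln(2.00/0.198)/0.051 = 2.313/0.051 = 45.35 d.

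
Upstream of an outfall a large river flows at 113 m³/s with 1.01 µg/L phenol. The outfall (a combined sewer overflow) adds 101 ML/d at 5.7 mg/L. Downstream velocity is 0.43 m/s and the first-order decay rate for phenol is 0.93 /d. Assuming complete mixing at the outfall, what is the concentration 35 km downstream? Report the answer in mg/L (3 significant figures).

0.0247 mg/L

101 ML/d = 1.169 m³/s.
1.01 µg/L = 0.00101 mg/L.
After complete mixing, C₀ = (1.169·5.7 + 113·0.00101) / 114.2 = 0.05936 mg/L.
Travel time t = 3.5e+04 m / 0.43 m/s = 8.14e+04 s = 0.9421 d.
C = 0.05936·exp(−0.93·0.9421) = 0.05936·0.4164 = 0.02472 mg/L.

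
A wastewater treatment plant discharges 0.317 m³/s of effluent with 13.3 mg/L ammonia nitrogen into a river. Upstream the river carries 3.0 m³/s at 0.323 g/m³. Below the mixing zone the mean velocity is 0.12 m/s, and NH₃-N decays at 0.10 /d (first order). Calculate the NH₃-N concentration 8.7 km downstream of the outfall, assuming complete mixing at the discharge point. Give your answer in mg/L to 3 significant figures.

1.44 mg/L

After complete mixing, C₀ = (0.317·13.3 + 3·0.323) / 3.317 = 1.563 mg/L.
Travel time t = 8700 m / 0.12 m/s = 7.25e+04 s = 0.8391 d.
C = 1.563·exp(−0.10·0.8391) = 1.563·0.9195 = 1.437 mg/L.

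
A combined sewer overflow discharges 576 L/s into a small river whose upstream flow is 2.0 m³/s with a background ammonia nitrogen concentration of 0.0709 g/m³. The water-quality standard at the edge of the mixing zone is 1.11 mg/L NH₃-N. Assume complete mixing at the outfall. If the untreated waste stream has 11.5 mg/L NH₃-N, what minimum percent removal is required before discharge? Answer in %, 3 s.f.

576 L/s = 0.576 m³/s.
Mass balance: 1.11·2.576 = 0.576·Cₑ + 2·0.0709.
Cₑ = (2.859 − 0.1418) / 0.576 = 4.718 mg/L.
Required removal = 1 − 4.718/11.5 = 58.97 %.

59.0 %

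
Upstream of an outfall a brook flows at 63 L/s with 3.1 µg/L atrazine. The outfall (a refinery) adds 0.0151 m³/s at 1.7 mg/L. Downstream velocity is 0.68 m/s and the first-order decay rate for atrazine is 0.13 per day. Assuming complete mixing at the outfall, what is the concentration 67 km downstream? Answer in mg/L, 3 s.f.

63 L/s = 0.063 m³/s.
3.1 µg/L = 0.0031 mg/L.
After complete mixing, C₀ = (0.0151·1.7 + 0.063·0.0031) / 0.0781 = 0.3312 mg/L.
Travel time t = 6.7e+04 m / 0.68 m/s = 9.853e+04 s = 1.14 d.
C = 0.3312·exp(−0.13·1.14) = 0.3312·0.8622 = 0.2856 mg/L.

0.286 mg/L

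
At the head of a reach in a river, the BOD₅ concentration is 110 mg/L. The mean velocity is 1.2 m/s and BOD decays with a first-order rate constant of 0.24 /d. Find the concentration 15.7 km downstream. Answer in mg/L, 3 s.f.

Travel time t = 15.7 km / 1.2 m/s = 1.57e+04/1.2 = 1.308e+04 s = 0.1514 d.
First-order decay: C = 110·exp(−0.24·0.1514) = 110·0.9643 = 106.1 mg/L.

106 mg/L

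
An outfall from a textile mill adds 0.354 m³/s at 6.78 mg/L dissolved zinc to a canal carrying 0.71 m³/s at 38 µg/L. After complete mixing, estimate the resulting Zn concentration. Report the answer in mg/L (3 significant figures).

2.28 mg/L

38 µg/L = 0.038 mg/L.
Flow-weighted mixing gives C = (0.354·6.78 + 0.71·0.038) / (0.354 + 0.71) = 2.427/1.064 = 2.281 mg/L.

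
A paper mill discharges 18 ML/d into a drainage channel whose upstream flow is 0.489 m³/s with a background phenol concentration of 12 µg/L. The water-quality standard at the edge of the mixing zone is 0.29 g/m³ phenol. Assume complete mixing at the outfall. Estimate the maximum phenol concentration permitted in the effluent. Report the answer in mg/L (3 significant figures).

18 ML/d = 0.2083 m³/s.
12 µg/L = 0.012 mg/L.
Mass balance: 0.29·0.6973 = 0.2083·Cₑ + 0.489·0.012.
Cₑ = (0.2022 − 0.005868) / 0.2083 = 0.9425 mg/L.

0.943 mg/L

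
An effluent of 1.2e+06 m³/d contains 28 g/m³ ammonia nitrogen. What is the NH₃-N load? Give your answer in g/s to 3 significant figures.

389 g/s

1.2e+06 m³/d = 13.89 m³/s.
Mass flux = Q·C = 13.89 m³/s × 28 g/m³ = 388.9 g/s.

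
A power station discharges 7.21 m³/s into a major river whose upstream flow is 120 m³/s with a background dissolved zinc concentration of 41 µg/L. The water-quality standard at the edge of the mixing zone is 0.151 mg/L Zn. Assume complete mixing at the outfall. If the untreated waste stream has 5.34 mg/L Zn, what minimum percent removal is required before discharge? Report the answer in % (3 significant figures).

41 µg/L = 0.041 mg/L.
Mass balance: 0.151·127.2 = 7.21·Cₑ + 120·0.041.
Cₑ = (19.21 − 4.92) / 7.21 = 1.982 mg/L.
Required removal = 1 − 1.982/5.34 = 62.89 %.

62.9 %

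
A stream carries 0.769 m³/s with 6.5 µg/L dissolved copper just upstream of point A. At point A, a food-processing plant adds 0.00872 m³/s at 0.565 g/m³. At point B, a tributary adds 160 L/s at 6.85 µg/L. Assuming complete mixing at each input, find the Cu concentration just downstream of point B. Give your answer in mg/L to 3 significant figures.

6.5 µg/L = 0.0065 mg/L.
After input A: C = (0.769·0.0065 + 0.00872·0.565) / 0.7777 = 0.01276 mg/L.
160 L/s = 0.16 m³/s.
6.85 µg/L = 0.00685 mg/L.
After input B: C = (0.7777·0.01276 + 0.16·0.00685) / 0.9377 = 0.01175 mg/L.

0.0118 mg/L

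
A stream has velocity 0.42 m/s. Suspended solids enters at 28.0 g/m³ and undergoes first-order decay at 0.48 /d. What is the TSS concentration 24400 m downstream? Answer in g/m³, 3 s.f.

20.3 g/m³

Travel time t = 24400 m / 0.42 m/s = 2.44e+04/0.42 = 5.81e+04 s = 0.6724 d.
First-order decay: C = 28.0·exp(−0.48·0.6724) = 28.0·0.7242 = 20.28 g/m³.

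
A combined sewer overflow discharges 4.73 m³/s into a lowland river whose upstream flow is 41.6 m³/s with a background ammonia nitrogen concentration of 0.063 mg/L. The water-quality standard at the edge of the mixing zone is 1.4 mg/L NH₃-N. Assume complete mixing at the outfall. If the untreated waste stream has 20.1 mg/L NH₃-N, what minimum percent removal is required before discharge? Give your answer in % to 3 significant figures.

Mass balance: 1.4·46.33 = 4.73·Cₑ + 41.6·0.063.
Cₑ = (64.86 − 2.621) / 4.73 = 13.16 mg/L.
Required removal = 1 − 13.16/20.1 = 34.53 %.

34.5 %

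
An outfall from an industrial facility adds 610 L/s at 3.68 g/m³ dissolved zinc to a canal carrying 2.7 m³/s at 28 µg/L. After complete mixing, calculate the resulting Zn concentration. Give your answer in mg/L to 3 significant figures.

610 L/s = 0.61 m³/s.
28 µg/L = 0.028 mg/L.
Conservation of mass across the mixing zone: C = (0.61·3.68 + 2.7·0.028) / (0.61 + 2.7) = 2.32/3.31 = 0.701 mg/L.

0.701 mg/L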